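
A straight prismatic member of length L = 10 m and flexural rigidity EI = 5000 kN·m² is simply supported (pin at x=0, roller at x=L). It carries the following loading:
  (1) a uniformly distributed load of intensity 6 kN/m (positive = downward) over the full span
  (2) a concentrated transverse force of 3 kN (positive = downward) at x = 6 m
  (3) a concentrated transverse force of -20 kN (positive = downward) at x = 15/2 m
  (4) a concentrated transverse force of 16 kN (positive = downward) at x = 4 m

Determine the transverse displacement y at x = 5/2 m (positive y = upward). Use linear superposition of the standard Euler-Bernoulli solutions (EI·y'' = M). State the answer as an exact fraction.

y(5/2) = -123691/960000 m

Load 1 — uniform load w=6 kN/m over full span:
  y_1 = -wx(L³-2Lx²+x³)/(24EI) = -6·(5/2)·(10³-2·10·(5/2)²+(5/2)³)/(24·5000) = -57/512 m
Load 2 — point force P=3 kN at a=6 m (b=L-a=4):
  y_2 = -Pbx(L²-b²-x²)/(6LEI)  [x≤a] = -3·4·(5/2)·(10²-4²-(5/2)²)/(6·10·5000) = -311/40000 m
Load 3 — point force P=-20 kN at a=15/2 m (b=L-a=5/2):
  y_3 = -Pbx(L²-b²-x²)/(6LEI)  [x≤a] = -(-20)·(5/2)·(5/2)·(10²-(5/2)²-(5/2)²)/(6·10·5000) = 7/192 m
Load 4 — point force P=16 kN at a=4 m (b=L-a=6):
  y_4 = -Pbx(L²-b²-x²)/(6LEI)  [x≤a] = -16·6·(5/2)·(10²-6²-(5/2)²)/(6·10·5000) = -231/5000 m
Superposition: y = Σ y_i = -123691/960000 m ≈ -0.128845 m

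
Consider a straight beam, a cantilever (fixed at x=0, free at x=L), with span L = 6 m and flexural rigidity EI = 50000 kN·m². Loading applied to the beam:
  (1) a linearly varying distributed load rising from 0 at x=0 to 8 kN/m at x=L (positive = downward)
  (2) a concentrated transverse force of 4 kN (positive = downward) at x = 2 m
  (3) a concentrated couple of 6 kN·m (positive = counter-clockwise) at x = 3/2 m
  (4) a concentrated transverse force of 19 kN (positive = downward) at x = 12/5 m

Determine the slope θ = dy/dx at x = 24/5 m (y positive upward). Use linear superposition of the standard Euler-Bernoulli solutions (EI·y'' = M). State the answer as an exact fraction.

θ(24/5) = -167207/31250000 rad

Load 1 — triangular load w₀=8 kN/m (0→w₀ over full span):
  θ_1 = (w₀Lx²/4-w₀L²x/3-w₀x⁴/(24L))/EI = (8·6·(24/5)²/4-8·6²·(24/5)/3-8·(24/5)⁴/(24·6))/50000 = -8352/1953125 rad
Load 2 — point force P=4 kN at a=2 m (b=L-a=4):
  θ_2 = -Pa²/(2EI)  [x>a] = -4·2²/(2·50000) = -1/6250 rad
Load 3 — applied couple M₀=6 kN·m at a=3/2 m (b=L-a=9/2):
  θ_3 = M₀a/EI  [x>a] = 6·(3/2)/50000 = 9/50000 rad
Load 4 — point force P=19 kN at a=12/5 m (b=L-a=18/5):
  θ_4 = -Pa²/(2EI)  [x>a] = -19·(12/5)²/(2·50000) = -171/156250 rad
Superposition: θ = Σ θ_i = -167207/31250000 rad ≈ -0.005351 rad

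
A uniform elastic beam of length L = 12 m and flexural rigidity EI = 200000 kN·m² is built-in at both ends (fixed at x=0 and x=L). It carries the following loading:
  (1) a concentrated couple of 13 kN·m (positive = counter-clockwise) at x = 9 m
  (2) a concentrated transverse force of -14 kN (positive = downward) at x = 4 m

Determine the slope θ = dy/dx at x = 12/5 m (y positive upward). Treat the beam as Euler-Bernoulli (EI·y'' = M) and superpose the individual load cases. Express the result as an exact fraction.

θ(12/5) = 443/3750000 rad

Load 1 — applied couple M₀=13 kN·m at a=9 m (b=L-a=3):
  θ_1 = (R_Ax²/2 - M_Ax)/EI  [x≤a] with R_A=39/32, M_A=65/16 = ((39/32)·(12/5)²/2 - (65/16)·(12/5))/200000 = -39/1250000 rad
Load 2 — point force P=-14 kN at a=4 m (b=L-a=8):
  θ_2 = -Pb²x(2aL-(3a+b)x)/(2L³EI)  [x≤a] = -(-14)·8²·(12/5)·(2·4·12-(3·4+8)·(12/5))/(2·12³·200000) = 7/46875 rad
Superposition: θ = Σ θ_i = 443/3750000 rad ≈ 0.000118 rad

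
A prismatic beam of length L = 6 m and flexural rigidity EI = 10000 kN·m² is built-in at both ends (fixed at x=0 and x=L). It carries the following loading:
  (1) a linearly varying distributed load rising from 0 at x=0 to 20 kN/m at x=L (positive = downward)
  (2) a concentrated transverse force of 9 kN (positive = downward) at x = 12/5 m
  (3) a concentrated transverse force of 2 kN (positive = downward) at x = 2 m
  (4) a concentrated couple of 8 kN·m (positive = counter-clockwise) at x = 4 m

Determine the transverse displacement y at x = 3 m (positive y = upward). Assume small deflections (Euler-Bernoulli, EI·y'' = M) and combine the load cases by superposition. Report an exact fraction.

y(3) = -72733/15000000 m

Load 1 — triangular load w₀=20 kN/m (0→w₀ over full span):
  y_1 = -w₀x²(L-x)²(x+2L)/(120LEI) = -20·3²·(6-3)²·(3+2·6)/(120·6·10000) = -27/8000 m
Load 2 — point force P=9 kN at a=12/5 m (b=L-a=18/5):
  y_2 = -Pa²(L-x)²(3bL-(3b+a)(L-x))/(6L³EI)  [x>a] = -9·(12/5)²·(6-3)²·(3·(18/5)·6-(3·(18/5)+(12/5))·(6-3))/(6·6³·10000) = -567/625000 m
Load 3 — point force P=2 kN at a=2 m (b=L-a=4):
  y_3 = -Pa²(L-x)²(3bL-(3b+a)(L-x))/(6L³EI)  [x>a] = -2·2²·(6-3)²·(3·4·6-(3·4+2)·(6-3))/(6·6³·10000) = -1/6000 m
Load 4 — applied couple M₀=8 kN·m at a=4 m (b=L-a=2):
  y_4 = (R_Ax³/6 - M_Ax²/2)/EI  [x≤a] with R_A=16/9, M_A=8/3 = ((16/9)·3³/6 - (8/3)·3²/2)/10000 = -1/2500 m
Superposition: y = Σ y_i = -72733/15000000 m ≈ -0.004849 m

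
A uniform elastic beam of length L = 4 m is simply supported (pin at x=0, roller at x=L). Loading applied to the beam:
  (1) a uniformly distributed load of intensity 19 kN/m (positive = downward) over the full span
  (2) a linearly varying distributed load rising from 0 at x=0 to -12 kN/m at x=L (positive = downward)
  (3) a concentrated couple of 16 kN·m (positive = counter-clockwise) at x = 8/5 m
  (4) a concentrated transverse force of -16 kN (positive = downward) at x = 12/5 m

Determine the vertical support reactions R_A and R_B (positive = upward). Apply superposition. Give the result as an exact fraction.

Load 1 — uniform load w=19 kN/m over full span:
  R_A = wL/2 = 19·4/2 = 38 kN
  R_B = wL/2 = 19·4/2 = 38 kN
Load 2 — triangular load w₀=-12 kN/m (0→w₀ over full span):
  R_A = w₀L/6 = (-12)·4/6 = -8 kN
  R_B = w₀L/3 = (-12)·4/3 = -16 kN
Load 3 — applied couple M₀=16 kN·m at a=8/5 m (b=L-a=12/5):
  R_A = M₀/L = 16/4 = 4 kN
  R_B = -M₀/L = -16/4 = -4 kN
Load 4 — point force P=-16 kN at a=12/5 m (b=L-a=8/5):
  R_A = Pb/L = (-16)·(8/5)/4 = -32/5 kN
  R_B = Pa/L = (-16)·(12/5)/4 = -48/5 kN
Superposition: R_A = 138/5 kN, R_B = 42/5 kN

R_A = 138/5 kN, R_B = 42/5 kN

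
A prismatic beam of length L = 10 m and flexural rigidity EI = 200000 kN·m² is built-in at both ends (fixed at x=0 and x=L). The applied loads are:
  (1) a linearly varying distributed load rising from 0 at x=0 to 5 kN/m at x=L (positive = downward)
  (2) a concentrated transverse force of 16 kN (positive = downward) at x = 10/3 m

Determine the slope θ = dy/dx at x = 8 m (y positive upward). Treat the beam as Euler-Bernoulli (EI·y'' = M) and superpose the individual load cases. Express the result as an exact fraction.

θ(8) = 31/168750 rad

Load 1 — triangular load w₀=5 kN/m (0→w₀ over full span):
  θ_1 = -w₀(2x(L-x)(L-2x)(x+2L)+x²(L-x)²)/(120LEI) = -5·(2·8·(10-8)·(10-2·8)·(8+2·10)+8²·(10-8)²)/(120·10·200000) = 1/9375 rad
Load 2 — point force P=16 kN at a=10/3 m (b=L-a=20/3):
  θ_2 = Pa²(L-x)(2bL-(3b+a)(L-x))/(2L³EI)  [x>a] = 16·(10/3)²·(10-8)·(2·(20/3)·10-(3·(20/3)+(10/3))·(10-8))/(2·10³·200000) = 13/168750 rad
Superposition: θ = Σ θ_i = 31/168750 rad ≈ 0.000184 rad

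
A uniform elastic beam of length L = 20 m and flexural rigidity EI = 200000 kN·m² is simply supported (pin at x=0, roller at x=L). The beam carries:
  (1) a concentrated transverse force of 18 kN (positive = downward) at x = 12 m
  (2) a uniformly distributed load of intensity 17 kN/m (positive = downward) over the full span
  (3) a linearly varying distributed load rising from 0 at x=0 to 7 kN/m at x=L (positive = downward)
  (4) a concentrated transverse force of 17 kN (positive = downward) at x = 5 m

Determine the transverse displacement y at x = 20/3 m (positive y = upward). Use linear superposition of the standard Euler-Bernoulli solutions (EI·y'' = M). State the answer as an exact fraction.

Load 1 — point force P=18 kN at a=12 m (b=L-a=8):
  y_1 = -Pbx(L²-b²-x²)/(6LEI)  [x≤a] = -18·8·(20/3)·(20²-8²-(20/3)²)/(6·20·200000) = -328/28125 m
Load 2 — uniform load w=17 kN/m over full span:
  y_2 = -wx(L³-2Lx²+x³)/(24EI) = -17·(20/3)·(20³-2·20·(20/3)²+(20/3)³)/(24·200000) = -187/1215 m
Load 3 — triangular load w₀=7 kN/m (0→w₀ over full span):
  y_3 = -w₀x(7L⁴-10L²x²+3x⁴)/(360LEI) = -7·(20/3)·(7·20⁴-10·20²·(20/3)²+3·(20/3)⁴)/(360·20·200000) = -112/3645 m
Load 4 — point force P=17 kN at a=5 m (b=L-a=15):
  y_4 = -Pa(L-x)(2Lx-a²-x²)/(6LEI)  [x>a] = -17·5·(20-(20/3))·(2·20·(20/3)-5²-(20/3)²)/(6·20·200000) = -1207/129600 m
Superposition: y = Σ y_i = -29978227/145800000 m ≈ -0.205612 m

y(20/3) = -29978227/145800000 m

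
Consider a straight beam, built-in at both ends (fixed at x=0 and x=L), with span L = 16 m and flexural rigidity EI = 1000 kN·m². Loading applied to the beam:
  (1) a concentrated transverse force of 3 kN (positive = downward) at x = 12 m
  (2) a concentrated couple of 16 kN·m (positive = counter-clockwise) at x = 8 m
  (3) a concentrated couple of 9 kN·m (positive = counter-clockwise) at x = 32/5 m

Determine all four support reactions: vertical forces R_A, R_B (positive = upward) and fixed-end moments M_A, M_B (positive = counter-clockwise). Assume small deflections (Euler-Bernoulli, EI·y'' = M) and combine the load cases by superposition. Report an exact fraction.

R_A = 2223/800 kN, M_A = 733/100 kN·m, R_B = 177/800 kN, M_B = 13/100 kN·m

Load 1 — point force P=3 kN at a=12 m (b=L-a=4):
  R_A = Pb²(3a+b)/L³ = 3·4²·(3·12+4)/16³ = 15/32 kN
  M_A = Pab²/L² = 3·12·4²/16² = 9/4 kN·m
  R_B = Pa²(a+3b)/L³ = 3·12²·(12+3·4)/16³ = 81/32 kN
  M_B = -Pa²b/L² = -3·12²·4/16² = -27/4 kN·m
Load 2 — applied couple M₀=16 kN·m at a=8 m (b=L-a=8):
  R_A = 6M₀ab/L³ = 6·16·8·8/16³ = 3/2 kN
  M_A = M₀b(2a-b)/L² = 16·8·(2·8-8)/16² = 4 kN·m
  R_B = -6M₀ab/L³ = -6·16·8·8/16³ = -3/2 kN
  M_B = M₀a(2b-a)/L² = 16·8·(2·8-8)/16² = 4 kN·m
Load 3 — applied couple M₀=9 kN·m at a=32/5 m (b=L-a=48/5):
  R_A = 6M₀ab/L³ = 6·9·(32/5)·(48/5)/16³ = 81/100 kN
  M_A = M₀b(2a-b)/L² = 9·(48/5)·(2·(32/5)-(48/5))/16² = 27/25 kN·m
  R_B = -6M₀ab/L³ = -6·9·(32/5)·(48/5)/16³ = -81/100 kN
  M_B = M₀a(2b-a)/L² = 9·(32/5)·(2·(48/5)-(32/5))/16² = 72/25 kN·m
Superposition: R_A = 2223/800 kN, M_A = 733/100 kN·m, R_B = 177/800 kN, M_B = 13/100 kN·m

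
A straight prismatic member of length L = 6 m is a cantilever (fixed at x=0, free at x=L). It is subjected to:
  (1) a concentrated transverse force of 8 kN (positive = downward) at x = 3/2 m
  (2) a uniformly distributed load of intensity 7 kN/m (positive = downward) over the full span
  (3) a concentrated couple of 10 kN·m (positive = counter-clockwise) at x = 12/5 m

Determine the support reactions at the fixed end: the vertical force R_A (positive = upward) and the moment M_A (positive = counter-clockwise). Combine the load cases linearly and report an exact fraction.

Load 1 — point force P=8 kN at a=3/2 m (b=L-a=9/2):
  R_A = P = 8 kN
  M_A = Pa = 8·(3/2) = 12 kN·m
Load 2 — uniform load w=7 kN/m over full span:
  R_A = wL = 7·6 = 42 kN
  M_A = wL²/2 = 7·6²/2 = 126 kN·m
Load 3 — applied couple M₀=10 kN·m at a=12/5 m (b=L-a=18/5):
  R_A = 0 kN
  M_A = -M₀ = -10 kN·m
Superposition: R_A = 50 kN, M_A = 128 kN·m

R_A = 50 kN, M_A = 128 kN·m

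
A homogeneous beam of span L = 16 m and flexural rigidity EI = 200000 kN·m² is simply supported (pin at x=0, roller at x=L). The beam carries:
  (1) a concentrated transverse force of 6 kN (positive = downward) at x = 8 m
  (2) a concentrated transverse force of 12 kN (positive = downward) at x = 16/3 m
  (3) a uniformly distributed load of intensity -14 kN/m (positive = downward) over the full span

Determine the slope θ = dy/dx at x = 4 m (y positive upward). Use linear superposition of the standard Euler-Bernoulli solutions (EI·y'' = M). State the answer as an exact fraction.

Load 1 — point force P=6 kN at a=8 m (b=L-a=8):
  θ_1 = -Pb(L²-b²-3x²)/(6LEI)  [x≤a] = -6·8·(16²-8²-3·4²)/(6·16·200000) = -9/25000 rad
Load 2 — point force P=12 kN at a=16/3 m (b=L-a=32/3):
  θ_2 = -Pb(L²-b²-3x²)/(6LEI)  [x≤a] = -12·(32/3)·(16²-(32/3)²-3·4²)/(6·16·200000) = -53/84375 rad
Load 3 — uniform load w=-14 kN/m over full span:
  θ_3 = -w(L³-6Lx²+4x³)/(24EI) = -(-14)·(16³-6·16·4²+4·4³)/(24·200000) = 77/9375 rad
Superposition: θ = Σ θ_i = 4877/675000 rad ≈ 0.007225 rad

θ(4) = 4877/675000 rad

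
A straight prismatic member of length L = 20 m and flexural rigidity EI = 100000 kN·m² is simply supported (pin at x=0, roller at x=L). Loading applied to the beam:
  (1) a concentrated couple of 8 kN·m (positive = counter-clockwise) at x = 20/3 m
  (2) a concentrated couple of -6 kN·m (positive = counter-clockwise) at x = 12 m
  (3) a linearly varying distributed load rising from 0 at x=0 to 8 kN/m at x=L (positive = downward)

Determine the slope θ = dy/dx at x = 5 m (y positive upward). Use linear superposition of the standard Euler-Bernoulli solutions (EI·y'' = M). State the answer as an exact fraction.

θ(5) = -81089/9000000 rad

Load 1 — applied couple M₀=8 kN·m at a=20/3 m (b=L-a=40/3):
  θ_1 = (M₀x²/(2L)+C₁)/EI  [x≤a] with C₁=M₀(3b²-L²)/(6L)=80/9 = (8·5²/(2·20)+(80/9))/100000 = 1/7200 rad
Load 2 — applied couple M₀=-6 kN·m at a=12 m (b=L-a=8):
  θ_2 = (M₀x²/(2L)+C₁)/EI  [x≤a] with C₁=M₀(3b²-L²)/(6L)=52/5 = ((-6)·5²/(2·20)+(52/5))/100000 = 133/2000000 rad
Load 3 — triangular load w₀=8 kN/m (0→w₀ over full span):
  θ_3 = -w₀(7L⁴-30L²x²+15x⁴)/(360LEI) = -8·(7·20⁴-30·20²·5²+15·5⁴)/(360·20·100000) = -1327/144000 rad
Superposition: θ = Σ θ_i = -81089/9000000 rad ≈ -0.009010 rad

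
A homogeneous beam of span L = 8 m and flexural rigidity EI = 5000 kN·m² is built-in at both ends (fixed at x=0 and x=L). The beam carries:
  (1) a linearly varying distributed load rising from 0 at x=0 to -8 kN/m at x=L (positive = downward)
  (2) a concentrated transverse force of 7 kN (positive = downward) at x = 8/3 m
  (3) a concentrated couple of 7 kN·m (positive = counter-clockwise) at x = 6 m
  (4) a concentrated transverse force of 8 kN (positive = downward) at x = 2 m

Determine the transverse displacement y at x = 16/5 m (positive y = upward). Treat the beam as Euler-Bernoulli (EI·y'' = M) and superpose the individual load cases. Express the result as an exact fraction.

Load 1 — triangular load w₀=-8 kN/m (0→w₀ over full span):
  y_1 = -w₀x²(L-x)²(x+2L)/(120LEI) = -(-8)·(16/5)²·(8-(16/5))²·((16/5)+2·8)/(120·8·5000) = 73728/9765625 m
Load 2 — point force P=7 kN at a=8/3 m (b=L-a=16/3):
  y_2 = -Pa²(L-x)²(3bL-(3b+a)(L-x))/(6L³EI)  [x>a] = -7·(8/3)²·(8-(16/5))²·(3·(16/3)·8-(3·(16/3)+(8/3))·(8-(16/5)))/(6·8³·5000) = -224/78125 m
Load 3 — applied couple M₀=7 kN·m at a=6 m (b=L-a=2):
  y_3 = (R_Ax³/6 - M_Ax²/2)/EI  [x≤a] with R_A=63/64, M_A=35/16 = ((63/64)·(16/5)³/6 - (35/16)·(16/5)²/2)/5000 = -91/78125 m
Load 4 — point force P=8 kN at a=2 m (b=L-a=6):
  y_4 = -Pa²(L-x)²(3bL-(3b+a)(L-x))/(6L³EI)  [x>a] = -8·2²·(8-(16/5))²·(3·6·8-(3·6+2)·(8-(16/5)))/(6·8³·5000) = -36/15625 m
Superposition: y = Σ y_i = 11853/9765625 m ≈ 0.001214 m

y(16/5) = 11853/9765625 m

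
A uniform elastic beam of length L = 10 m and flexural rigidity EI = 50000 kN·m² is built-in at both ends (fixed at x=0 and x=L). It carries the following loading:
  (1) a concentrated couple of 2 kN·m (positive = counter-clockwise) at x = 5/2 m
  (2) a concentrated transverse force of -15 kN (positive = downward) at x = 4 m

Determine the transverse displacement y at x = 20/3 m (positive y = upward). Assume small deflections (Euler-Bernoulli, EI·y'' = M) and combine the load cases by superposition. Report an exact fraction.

y(20/3) = 1069/1080000 m

Load 1 — applied couple M₀=2 kN·m at a=5/2 m (b=L-a=15/2):
  y_1 = (R_Ax³/6 - M_Ax²/2 - M₀(x-a)²/2)/EI  [x>a] with R_A=9/40, M_A=-3/8 = ((9/40)·(20/3)³/6 - (-3/8)·(20/3)²/2 - 2·((20/3)-(5/2))²/2)/50000 = 1/24000 m
Load 2 — point force P=-15 kN at a=4 m (b=L-a=6):
  y_2 = -Pa²(L-x)²(3bL-(3b+a)(L-x))/(6L³EI)  [x>a] = -(-15)·4²·(10-(20/3))²·(3·6·10-(3·6+4)·(10-(20/3)))/(6·10³·50000) = 16/16875 m
Superposition: y = Σ y_i = 1069/1080000 m ≈ 0.000990 m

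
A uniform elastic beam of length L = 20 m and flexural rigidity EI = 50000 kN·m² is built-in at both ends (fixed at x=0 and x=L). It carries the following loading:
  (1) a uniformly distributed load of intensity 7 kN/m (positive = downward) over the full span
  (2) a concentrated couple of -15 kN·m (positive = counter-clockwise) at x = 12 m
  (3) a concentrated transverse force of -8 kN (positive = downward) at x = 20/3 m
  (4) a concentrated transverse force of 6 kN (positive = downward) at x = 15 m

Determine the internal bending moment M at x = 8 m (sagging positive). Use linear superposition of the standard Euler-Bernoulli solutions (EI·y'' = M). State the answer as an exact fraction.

M(8) = 473389/5400 kN·m

Load 1 — uniform load w=7 kN/m over full span:
  M_1 = wLx/2 - wL²/12 - wx²/2 = 7·20·8/2 - 7·20²/12 - 7·8²/2 = 308/3 kN·m
Load 2 — applied couple M₀=-15 kN·m at a=12 m (b=L-a=8):
  M_2 = R_Ax - M_A  [x≤a] with R_A=-27/25, M_A=-24/5 = (-27/25)·8 - (-24/5) = -96/25 kN·m
Load 3 — point force P=-8 kN at a=20/3 m (b=L-a=40/3):
  M_3 = Pa²(a+3b)(L-x)/L³ - Pa²b/L²  [x>a] = (-8)·(20/3)²·((20/3)+3·(40/3))·(20-8)/20³ - (-8)·(20/3)²·(40/3)/20² = -352/27 kN·m
Load 4 — point force P=6 kN at a=15 m (b=L-a=5):
  M_4 = Pb²(3a+b)x/L³ - Pab²/L²  [x≤a] = 6·5²·(3·15+5)·8/20³ - 6·15·5²/20² = 15/8 kN·m
Superposition: M = Σ M_i = 473389/5400 kN·m ≈ 87.664630 kN·m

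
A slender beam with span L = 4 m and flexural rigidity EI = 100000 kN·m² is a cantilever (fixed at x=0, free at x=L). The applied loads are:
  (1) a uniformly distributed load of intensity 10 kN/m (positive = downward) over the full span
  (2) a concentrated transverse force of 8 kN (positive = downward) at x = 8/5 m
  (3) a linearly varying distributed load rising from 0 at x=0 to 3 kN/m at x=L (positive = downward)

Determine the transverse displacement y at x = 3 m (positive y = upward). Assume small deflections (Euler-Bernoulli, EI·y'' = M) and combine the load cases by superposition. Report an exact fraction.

Load 1 — uniform load w=10 kN/m over full span:
  y_1 = -wx²(x²-4Lx+6L²)/(24EI) = -10·3²·(3²-4·4·3+6·4²)/(24·100000) = -171/80000 m
Load 2 — point force P=8 kN at a=8/5 m (b=L-a=12/5):
  y_2 = -Pa²(3x-a)/(6EI)  [x>a] = -8·(8/5)²·(3·3-(8/5))/(6·100000) = -296/1171875 m
Load 3 — triangular load w₀=3 kN/m (0→w₀ over full span):
  y_3 = (w₀Lx³/12-w₀L²x²/6-w₀x⁵/(120L))/EI = (3·4·3³/12-3·4²·3²/6-3·3⁵/(120·4))/100000 = -7443/16000000 m
Superposition: y = Σ y_i = -3426329/1200000000 m ≈ -0.002855 m

y(3) = -3426329/1200000000 m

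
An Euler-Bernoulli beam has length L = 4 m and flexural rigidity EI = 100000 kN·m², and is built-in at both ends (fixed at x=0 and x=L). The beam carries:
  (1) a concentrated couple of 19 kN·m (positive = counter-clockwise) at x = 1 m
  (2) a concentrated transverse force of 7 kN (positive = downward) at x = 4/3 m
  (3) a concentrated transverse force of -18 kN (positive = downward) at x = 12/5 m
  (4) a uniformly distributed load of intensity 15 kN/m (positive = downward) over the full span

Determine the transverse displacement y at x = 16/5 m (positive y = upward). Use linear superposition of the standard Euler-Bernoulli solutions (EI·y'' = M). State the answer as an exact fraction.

Load 1 — applied couple M₀=19 kN·m at a=1 m (b=L-a=3):
  y_1 = (R_Ax³/6 - M_Ax²/2 - M₀(x-a)²/2)/EI  [x>a] with R_A=171/32, M_A=-57/16 = ((171/32)·(16/5)³/6 - (-57/16)·(16/5)²/2 - 19·((16/5)-1)²/2)/100000 = 361/25000000 m
Load 2 — point force P=7 kN at a=4/3 m (b=L-a=8/3):
  y_2 = -Pa²(L-x)²(3bL-(3b+a)(L-x))/(6L³EI)  [x>a] = -7·(4/3)²·(4-(16/5))²·(3·(8/3)·4-(3·(8/3)+(4/3))·(4-(16/5)))/(6·4³·100000) = -161/31640625 m
Load 3 — point force P=-18 kN at a=12/5 m (b=L-a=8/5):
  y_3 = -Pa²(L-x)²(3bL-(3b+a)(L-x))/(6L³EI)  [x>a] = -(-18)·(12/5)²·(4-(16/5))²·(3·(8/5)·4-(3·(8/5)+(12/5))·(4-(16/5)))/(6·4³·100000) = 1134/48828125 m
Load 4 — uniform load w=15 kN/m over full span:
  y_4 = -wx²(L-x)²/(24EI) = -15·(16/5)²·(4-(16/5))²/(24·100000) = -16/390625 m
Superposition: y = Σ y_i = -2122219/253125000000 m ≈ -0.000008 m

y(16/5) = -2122219/253125000000 m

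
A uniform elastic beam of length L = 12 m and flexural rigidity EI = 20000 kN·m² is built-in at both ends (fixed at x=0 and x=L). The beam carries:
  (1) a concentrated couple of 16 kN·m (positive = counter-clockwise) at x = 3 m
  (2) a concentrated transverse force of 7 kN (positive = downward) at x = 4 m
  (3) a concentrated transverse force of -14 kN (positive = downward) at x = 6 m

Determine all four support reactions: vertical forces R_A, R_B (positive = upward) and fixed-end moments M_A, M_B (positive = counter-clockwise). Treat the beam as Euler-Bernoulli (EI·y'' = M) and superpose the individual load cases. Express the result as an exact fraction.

R_A = -17/54 kN, M_A = -104/9 kN·m, R_B = -361/54 kN, M_B = 178/9 kN·m

Load 1 — applied couple M₀=16 kN·m at a=3 m (b=L-a=9):
  R_A = 6M₀ab/L³ = 6·16·3·9/12³ = 3/2 kN
  M_A = M₀b(2a-b)/L² = 16·9·(2·3-9)/12² = -3 kN·m
  R_B = -6M₀ab/L³ = -6·16·3·9/12³ = -3/2 kN
  M_B = M₀a(2b-a)/L² = 16·3·(2·9-3)/12² = 5 kN·m
Load 2 — point force P=7 kN at a=4 m (b=L-a=8):
  R_A = Pb²(3a+b)/L³ = 7·8²·(3·4+8)/12³ = 140/27 kN
  M_A = Pab²/L² = 7·4·8²/12² = 112/9 kN·m
  R_B = Pa²(a+3b)/L³ = 7·4²·(4+3·8)/12³ = 49/27 kN
  M_B = -Pa²b/L² = -7·4²·8/12² = -56/9 kN·m
Load 3 — point force P=-14 kN at a=6 m (b=L-a=6):
  R_A = Pb²(3a+b)/L³ = (-14)·6²·(3·6+6)/12³ = -7 kN
  M_A = Pab²/L² = (-14)·6·6²/12² = -21 kN·m
  R_B = Pa²(a+3b)/L³ = (-14)·6²·(6+3·6)/12³ = -7 kN
  M_B = -Pa²b/L² = -(-14)·6²·6/12² = 21 kN·m
Superposition: R_A = -17/54 kN, M_A = -104/9 kN·m, R_B = -361/54 kN, M_B = 178/9 kN·m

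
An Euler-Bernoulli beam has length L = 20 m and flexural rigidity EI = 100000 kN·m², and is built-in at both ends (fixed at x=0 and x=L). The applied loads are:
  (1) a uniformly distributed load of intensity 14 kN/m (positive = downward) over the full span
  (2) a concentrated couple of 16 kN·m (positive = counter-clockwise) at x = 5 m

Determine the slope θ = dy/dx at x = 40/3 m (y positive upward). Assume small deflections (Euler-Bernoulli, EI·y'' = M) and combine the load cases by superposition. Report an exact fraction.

θ(40/3) = 1373/202500 rad

Load 1 — uniform load w=14 kN/m over full span:
  θ_1 = -wx(L-x)(L-2x)/(12EI) = -14·(40/3)·(20-(40/3))·(20-2·(40/3))/(12·100000) = 14/2025 rad
Load 2 — applied couple M₀=16 kN·m at a=5 m (b=L-a=15):
  θ_2 = (R_Ax²/2 - M_Ax - M₀(x-a))/EI  [x>a] with R_A=9/10, M_A=-3 = ((9/10)·(40/3)²/2 - (-3)·(40/3) - 16·((40/3)-5))/100000 = -1/7500 rad
Superposition: θ = Σ θ_i = 1373/202500 rad ≈ 0.006780 rad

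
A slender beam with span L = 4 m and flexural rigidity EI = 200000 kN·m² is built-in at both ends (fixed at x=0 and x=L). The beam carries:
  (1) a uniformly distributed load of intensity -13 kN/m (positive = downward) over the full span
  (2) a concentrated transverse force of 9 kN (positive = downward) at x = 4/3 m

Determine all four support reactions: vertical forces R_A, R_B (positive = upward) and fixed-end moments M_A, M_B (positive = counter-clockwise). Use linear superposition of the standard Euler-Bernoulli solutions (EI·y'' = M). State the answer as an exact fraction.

Load 1 — uniform load w=-13 kN/m over full span:
  R_A = wL/2 = (-13)·4/2 = -26 kN
  M_A = wL²/12 = (-13)·4²/12 = -52/3 kN·m
  R_B = wL/2 = (-13)·4/2 = -26 kN
  M_B = -wL²/12 = -(-13)·4²/12 = 52/3 kN·m
Load 2 — point force P=9 kN at a=4/3 m (b=L-a=8/3):
  R_A = Pb²(3a+b)/L³ = 9·(8/3)²·(3·(4/3)+(8/3))/4³ = 20/3 kN
  M_A = Pab²/L² = 9·(4/3)·(8/3)²/4² = 16/3 kN·m
  R_B = Pa²(a+3b)/L³ = 9·(4/3)²·((4/3)+3·(8/3))/4³ = 7/3 kN
  M_B = -Pa²b/L² = -9·(4/3)²·(8/3)/4² = -8/3 kN·m
Superposition: R_A = -58/3 kN, M_A = -12 kN·m, R_B = -71/3 kN, M_B = 44/3 kN·m

R_A = -58/3 kN, M_A = -12 kN·m, R_B = -71/3 kN, M_B = 44/3 kN·m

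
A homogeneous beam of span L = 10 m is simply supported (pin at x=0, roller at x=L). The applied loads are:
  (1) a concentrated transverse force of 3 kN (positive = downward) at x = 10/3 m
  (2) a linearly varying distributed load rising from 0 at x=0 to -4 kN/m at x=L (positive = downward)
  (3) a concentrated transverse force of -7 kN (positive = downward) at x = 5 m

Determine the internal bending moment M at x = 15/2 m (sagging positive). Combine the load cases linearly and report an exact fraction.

M(15/2) = -225/8 kN·m

Load 1 — point force P=3 kN at a=10/3 m (b=L-a=20/3):
  M_1 = Pa(L-x)/L  [x>a] = 3·(10/3)·(10-(15/2))/10 = 5/2 kN·m
Load 2 — triangular load w₀=-4 kN/m (0→w₀ over full span):
  M_2 = w₀Lx/6 - w₀x³/(6L) = (-4)·10·(15/2)/6 - (-4)·(15/2)³/(6·10) = -175/8 kN·m
Load 3 — point force P=-7 kN at a=5 m (b=L-a=5):
  M_3 = Pa(L-x)/L  [x>a] = (-7)·5·(10-(15/2))/10 = -35/4 kN·m
Superposition: M = Σ M_i = -225/8 kN·m ≈ -28.125000 kN·m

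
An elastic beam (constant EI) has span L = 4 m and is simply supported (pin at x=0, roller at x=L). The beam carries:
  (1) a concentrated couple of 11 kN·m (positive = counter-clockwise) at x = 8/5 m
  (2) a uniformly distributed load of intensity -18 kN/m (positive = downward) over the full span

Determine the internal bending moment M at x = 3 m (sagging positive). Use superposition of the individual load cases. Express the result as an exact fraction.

M(3) = -119/4 kN·m

Load 1 — applied couple M₀=11 kN·m at a=8/5 m (b=L-a=12/5):
  M_1 = M₀x/L - M₀  [x>a] = 11·3/4 - 11 = -11/4 kN·m
Load 2 — uniform load w=-18 kN/m over full span:
  M_2 = wx(L-x)/2 = (-18)·3·(4-3)/2 = -27 kN·m
Superposition: M = Σ M_i = -119/4 kN·m ≈ -29.750000 kN·m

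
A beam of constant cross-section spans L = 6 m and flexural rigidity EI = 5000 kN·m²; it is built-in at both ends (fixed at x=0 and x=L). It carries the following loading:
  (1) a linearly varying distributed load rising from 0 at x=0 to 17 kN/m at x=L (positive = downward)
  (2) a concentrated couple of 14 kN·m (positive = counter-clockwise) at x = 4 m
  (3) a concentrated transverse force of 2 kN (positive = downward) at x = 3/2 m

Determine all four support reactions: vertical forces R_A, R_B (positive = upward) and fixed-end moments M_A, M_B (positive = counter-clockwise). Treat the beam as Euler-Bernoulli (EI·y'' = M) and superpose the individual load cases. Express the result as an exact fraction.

R_A = 14471/720 kN, M_A = 6421/240 kN·m, R_B = 23689/720 kN, M_B = -2493/80 kN·m

Load 1 — triangular load w₀=17 kN/m (0→w₀ over full span):
  R_A = 3w₀L/20 = 3·17·6/20 = 153/10 kN
  M_A = w₀L²/30 = 17·6²/30 = 102/5 kN·m
  R_B = 7w₀L/20 = 7·17·6/20 = 357/10 kN
  M_B = -w₀L²/20 = -17·6²/20 = -153/5 kN·m
Load 2 — applied couple M₀=14 kN·m at a=4 m (b=L-a=2):
  R_A = 6M₀ab/L³ = 6·14·4·2/6³ = 28/9 kN
  M_A = M₀b(2a-b)/L² = 14·2·(2·4-2)/6² = 14/3 kN·m
  R_B = -6M₀ab/L³ = -6·14·4·2/6³ = -28/9 kN
  M_B = M₀a(2b-a)/L² = 14·4·(2·2-4)/6² = 0 kN·m
Load 3 — point force P=2 kN at a=3/2 m (b=L-a=9/2):
  R_A = Pb²(3a+b)/L³ = 2·(9/2)²·(3·(3/2)+(9/2))/6³ = 27/16 kN
  M_A = Pab²/L² = 2·(3/2)·(9/2)²/6² = 27/16 kN·m
  R_B = Pa²(a+3b)/L³ = 2·(3/2)²·((3/2)+3·(9/2))/6³ = 5/16 kN
  M_B = -Pa²b/L² = -2·(3/2)²·(9/2)/6² = -9/16 kN·m
Superposition: R_A = 14471/720 kN, M_A = 6421/240 kN·m, R_B = 23689/720 kN, M_B = -2493/80 kN·m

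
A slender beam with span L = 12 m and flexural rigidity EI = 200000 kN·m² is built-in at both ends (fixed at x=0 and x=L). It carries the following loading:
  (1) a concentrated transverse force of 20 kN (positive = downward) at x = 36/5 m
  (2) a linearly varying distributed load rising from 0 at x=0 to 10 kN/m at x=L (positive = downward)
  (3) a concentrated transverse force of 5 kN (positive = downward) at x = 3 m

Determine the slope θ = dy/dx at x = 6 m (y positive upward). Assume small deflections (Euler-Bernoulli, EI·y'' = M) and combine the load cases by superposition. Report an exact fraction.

θ(6) = -7083/80000000 rad

Load 1 — point force P=20 kN at a=36/5 m (b=L-a=24/5):
  θ_1 = -Pb²x(2aL-(3a+b)x)/(2L³EI)  [x≤a] = -20·(24/5)²·6·(2·(36/5)·12-(3·(36/5)+(24/5))·6)/(2·12³·200000) = -9/156250 rad
Load 2 — triangular load w₀=10 kN/m (0→w₀ over full span):
  θ_2 = -w₀(2x(L-x)(L-2x)(x+2L)+x²(L-x)²)/(120LEI) = -10·(2·6·(12-6)·(12-2·6)·(6+2·12)+6²·(12-6)²)/(120·12·200000) = -9/200000 rad
Load 3 — point force P=5 kN at a=3 m (b=L-a=9):
  θ_3 = Pa²(L-x)(2bL-(3b+a)(L-x))/(2L³EI)  [x>a] = 5·3²·(12-6)·(2·9·12-(3·9+3)·(12-6))/(2·12³·200000) = 9/640000 rad
Superposition: θ = Σ θ_i = -7083/80000000 rad ≈ -0.000089 rad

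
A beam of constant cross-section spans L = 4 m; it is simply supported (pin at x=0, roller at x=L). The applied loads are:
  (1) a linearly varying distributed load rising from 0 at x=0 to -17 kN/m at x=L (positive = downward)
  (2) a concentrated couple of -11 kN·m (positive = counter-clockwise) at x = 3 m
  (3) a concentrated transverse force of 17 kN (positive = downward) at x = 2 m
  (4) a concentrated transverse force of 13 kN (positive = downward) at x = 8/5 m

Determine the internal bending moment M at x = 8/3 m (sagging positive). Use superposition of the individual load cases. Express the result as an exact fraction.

M(8/3) = -2372/405 kN·m

Load 1 — triangular load w₀=-17 kN/m (0→w₀ over full span):
  M_1 = w₀Lx/6 - w₀x³/(6L) = (-17)·4·(8/3)/6 - (-17)·(8/3)³/(6·4) = -1360/81 kN·m
Load 2 — applied couple M₀=-11 kN·m at a=3 m (b=L-a=1):
  M_2 = M₀x/L  [x≤a] = (-11)·(8/3)/4 = -22/3 kN·m
Load 3 — point force P=17 kN at a=2 m (b=L-a=2):
  M_3 = Pa(L-x)/L  [x>a] = 17·2·(4-(8/3))/4 = 34/3 kN·m
Load 4 — point force P=13 kN at a=8/5 m (b=L-a=12/5):
  M_4 = Pa(L-x)/L  [x>a] = 13·(8/5)·(4-(8/3))/4 = 104/15 kN·m
Superposition: M = Σ M_i = -2372/405 kN·m ≈ -5.856790 kN·m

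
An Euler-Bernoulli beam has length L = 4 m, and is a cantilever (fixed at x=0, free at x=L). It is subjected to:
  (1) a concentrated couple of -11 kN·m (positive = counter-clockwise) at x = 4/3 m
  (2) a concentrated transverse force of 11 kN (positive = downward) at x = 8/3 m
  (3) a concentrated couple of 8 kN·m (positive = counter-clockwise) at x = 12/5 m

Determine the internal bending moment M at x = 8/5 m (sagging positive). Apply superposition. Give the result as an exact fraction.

M(8/5) = -56/15 kN·m

Load 1 — applied couple M₀=-11 kN·m at a=4/3 m (b=L-a=8/3):
  M_1 = 0  [x>a] = 0 kN·m
Load 2 — point force P=11 kN at a=8/3 m (b=L-a=4/3):
  M_2 = -P(a-x)  [x≤a] = -11·((8/3)-(8/5)) = -176/15 kN·m
Load 3 — applied couple M₀=8 kN·m at a=12/5 m (b=L-a=8/5):
  M_3 = M₀  [x≤a] = 8 = 8 kN·m
Superposition: M = Σ M_i = -56/15 kN·m ≈ -3.733333 kN·m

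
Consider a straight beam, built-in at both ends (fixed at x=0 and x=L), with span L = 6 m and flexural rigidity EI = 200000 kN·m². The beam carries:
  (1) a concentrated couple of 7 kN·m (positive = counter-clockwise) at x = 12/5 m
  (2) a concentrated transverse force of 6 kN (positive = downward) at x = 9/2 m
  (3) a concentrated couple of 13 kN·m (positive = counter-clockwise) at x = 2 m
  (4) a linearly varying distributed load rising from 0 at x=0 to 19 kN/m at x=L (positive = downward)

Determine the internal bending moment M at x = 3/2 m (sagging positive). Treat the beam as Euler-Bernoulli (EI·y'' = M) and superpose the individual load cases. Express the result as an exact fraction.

M(3/2) = 8161/1200 kN·m

Load 1 — applied couple M₀=7 kN·m at a=12/5 m (b=L-a=18/5):
  M_1 = R_Ax - M_A  [x≤a] with R_A=42/25, M_A=21/25 = (42/25)·(3/2) - (21/25) = 42/25 kN·m
Load 2 — point force P=6 kN at a=9/2 m (b=L-a=3/2):
  M_2 = Pb²(3a+b)x/L³ - Pab²/L²  [x≤a] = 6·(3/2)²·(3·(9/2)+(3/2))·(3/2)/6³ - 6·(9/2)·(3/2)²/6² = -9/32 kN·m
Load 3 — applied couple M₀=13 kN·m at a=2 m (b=L-a=4):
  M_3 = R_Ax - M_A  [x≤a] with R_A=26/9, M_A=0 = (26/9)·(3/2) - 0 = 13/3 kN·m
Load 4 — triangular load w₀=19 kN/m (0→w₀ over full span):
  M_4 = 3w₀Lx/20 - w₀L²/30 - w₀x³/(6L) = 3·19·6·(3/2)/20 - 19·6²/30 - 19·(3/2)³/(6·6) = 171/160 kN·m
Superposition: M = Σ M_i = 8161/1200 kN·m ≈ 6.800833 kN·m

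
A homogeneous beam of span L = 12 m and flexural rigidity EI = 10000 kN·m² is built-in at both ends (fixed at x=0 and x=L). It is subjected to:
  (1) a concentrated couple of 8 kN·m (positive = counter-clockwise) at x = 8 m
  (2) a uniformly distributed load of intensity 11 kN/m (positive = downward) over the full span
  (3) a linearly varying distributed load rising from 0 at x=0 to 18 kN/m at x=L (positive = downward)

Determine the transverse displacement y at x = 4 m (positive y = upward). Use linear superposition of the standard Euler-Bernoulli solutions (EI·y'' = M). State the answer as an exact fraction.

y(4) = -7084/84375 m

Load 1 — applied couple M₀=8 kN·m at a=8 m (b=L-a=4):
  y_1 = (R_Ax³/6 - M_Ax²/2)/EI  [x≤a] with R_A=8/9, M_A=8/3 = ((8/9)·4³/6 - (8/3)·4²/2)/10000 = -4/3375 m
Load 2 — uniform load w=11 kN/m over full span:
  y_2 = -wx²(L-x)²/(24EI) = -11·4²·(12-4)²/(24·10000) = -88/1875 m
Load 3 — triangular load w₀=18 kN/m (0→w₀ over full span):
  y_3 = -w₀x²(L-x)²(x+2L)/(120LEI) = -18·4²·(12-4)²·(4+2·12)/(120·12·10000) = -112/3125 m
Superposition: y = Σ y_i = -7084/84375 m ≈ -0.083959 m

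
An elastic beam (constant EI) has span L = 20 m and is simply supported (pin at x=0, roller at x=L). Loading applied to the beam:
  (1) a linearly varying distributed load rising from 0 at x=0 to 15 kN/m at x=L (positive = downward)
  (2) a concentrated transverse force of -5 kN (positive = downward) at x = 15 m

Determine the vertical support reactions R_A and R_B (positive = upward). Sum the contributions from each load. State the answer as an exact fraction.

R_A = 195/4 kN, R_B = 385/4 kN

Load 1 — triangular load w₀=15 kN/m (0→w₀ over full span):
  R_A = w₀L/6 = 15·20/6 = 50 kN
  R_B = w₀L/3 = 15·20/3 = 100 kN
Load 2 — point force P=-5 kN at a=15 m (b=L-a=5):
  R_A = Pb/L = (-5)·5/20 = -5/4 kN
  R_B = Pa/L = (-5)·15/20 = -15/4 kN
Superposition: R_A = 195/4 kN, R_B = 385/4 kN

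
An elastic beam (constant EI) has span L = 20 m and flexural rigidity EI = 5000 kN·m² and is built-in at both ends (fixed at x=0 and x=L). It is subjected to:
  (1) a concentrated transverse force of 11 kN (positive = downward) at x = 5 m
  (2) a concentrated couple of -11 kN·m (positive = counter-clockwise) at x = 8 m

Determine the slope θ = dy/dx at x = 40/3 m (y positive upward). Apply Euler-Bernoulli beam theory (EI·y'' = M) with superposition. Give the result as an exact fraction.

θ(40/3) = 1639/225000 rad

Load 1 — point force P=11 kN at a=5 m (b=L-a=15):
  θ_1 = Pa²(L-x)(2bL-(3b+a)(L-x))/(2L³EI)  [x>a] = 11·5²·(20-(40/3))·(2·15·20-(3·15+5)·(20-(40/3)))/(2·20³·5000) = 11/1800 rad
Load 2 — applied couple M₀=-11 kN·m at a=8 m (b=L-a=12):
  θ_2 = (R_Ax²/2 - M_Ax - M₀(x-a))/EI  [x>a] with R_A=-99/125, M_A=-33/25 = ((-99/125)·(40/3)²/2 - (-33/25)·(40/3) - (-11)·((40/3)-8))/5000 = 11/9375 rad
Superposition: θ = Σ θ_i = 1639/225000 rad ≈ 0.007284 rad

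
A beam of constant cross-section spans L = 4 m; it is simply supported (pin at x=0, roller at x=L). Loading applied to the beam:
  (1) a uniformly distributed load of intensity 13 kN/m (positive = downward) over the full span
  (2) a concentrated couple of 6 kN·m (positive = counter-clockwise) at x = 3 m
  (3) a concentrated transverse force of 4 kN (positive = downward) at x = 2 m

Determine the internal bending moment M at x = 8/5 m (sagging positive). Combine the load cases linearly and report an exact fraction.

M(8/5) = 764/25 kN·m

Load 1 — uniform load w=13 kN/m over full span:
  M_1 = wx(L-x)/2 = 13·(8/5)·(4-(8/5))/2 = 624/25 kN·m
Load 2 — applied couple M₀=6 kN·m at a=3 m (b=L-a=1):
  M_2 = M₀x/L  [x≤a] = 6·(8/5)/4 = 12/5 kN·m
Load 3 — point force P=4 kN at a=2 m (b=L-a=2):
  M_3 = Pbx/L  [x≤a] = 4·2·(8/5)/4 = 16/5 kN·m
Superposition: M = Σ M_i = 764/25 kN·m ≈ 30.560000 kN·m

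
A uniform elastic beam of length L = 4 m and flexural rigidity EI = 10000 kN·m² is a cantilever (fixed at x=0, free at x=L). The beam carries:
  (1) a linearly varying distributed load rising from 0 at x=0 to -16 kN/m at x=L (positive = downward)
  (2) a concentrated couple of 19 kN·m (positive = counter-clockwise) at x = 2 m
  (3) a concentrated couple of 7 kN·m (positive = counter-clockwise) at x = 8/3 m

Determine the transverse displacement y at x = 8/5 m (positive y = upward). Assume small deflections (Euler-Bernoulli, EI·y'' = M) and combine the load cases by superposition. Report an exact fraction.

Load 1 — triangular load w₀=-16 kN/m (0→w₀ over full span):
  y_1 = (w₀Lx³/12-w₀L²x²/6-w₀x⁵/(120L))/EI = ((-16)·4·(8/5)³/12-(-16)·4²·(8/5)²/6-(-16)·(8/5)⁵/(120·4))/10000 = 257024/29296875 m
Load 2 — applied couple M₀=19 kN·m at a=2 m (b=L-a=2):
  y_2 = M₀x²/(2EI)  [x≤a] = 19·(8/5)²/(2·10000) = 38/15625 m
Load 3 — applied couple M₀=7 kN·m at a=8/3 m (b=L-a=4/3):
  y_3 = M₀x²/(2EI)  [x≤a] = 7·(8/5)²/(2·10000) = 14/15625 m
Superposition: y = Σ y_i = 354524/29296875 m ≈ 0.012101 m

y(8/5) = 354524/29296875 m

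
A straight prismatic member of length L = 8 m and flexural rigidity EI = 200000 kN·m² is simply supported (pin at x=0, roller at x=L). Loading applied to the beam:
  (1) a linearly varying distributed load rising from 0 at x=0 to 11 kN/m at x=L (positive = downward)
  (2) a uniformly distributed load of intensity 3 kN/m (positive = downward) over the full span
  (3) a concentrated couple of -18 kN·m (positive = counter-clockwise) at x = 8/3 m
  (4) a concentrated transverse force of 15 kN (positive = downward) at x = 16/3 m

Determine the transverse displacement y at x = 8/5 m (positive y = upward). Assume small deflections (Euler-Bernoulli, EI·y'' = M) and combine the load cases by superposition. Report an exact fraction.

y(8/5) = -2288192/1318359375 m

Load 1 — triangular load w₀=11 kN/m (0→w₀ over full span):
  y_1 = -w₀x(7L⁴-10L²x²+3x⁴)/(360LEI) = -11·(8/5)·(7·8⁴-10·8²·(8/5)²+3·(8/5)⁴)/(360·8·200000) = -121088/146484375 m
Load 2 — uniform load w=3 kN/m over full span:
  y_2 = -wx(L³-2Lx²+x³)/(24EI) = -3·(8/5)·(8³-2·8·(8/5)²+(8/5)³)/(24·200000) = -928/1953125 m
Load 3 — applied couple M₀=-18 kN·m at a=8/3 m (b=L-a=16/3):
  y_3 = (M₀x³/(6L)+C₁x)/EI  [x≤a] with C₁=M₀(3b²-L²)/(6L)=-8 = ((-18)·(8/5)³/(6·8)+(-8)·(8/5))/200000 = -28/390625 m
Load 4 — point force P=15 kN at a=16/3 m (b=L-a=8/3):
  y_4 = -Pbx(L²-b²-x²)/(6LEI)  [x≤a] = -15·(8/3)·(8/5)·(8²-(8/3)²-(8/5)²)/(6·8·200000) = -764/2109375 m
Superposition: y = Σ y_i = -2288192/1318359375 m ≈ -0.001736 m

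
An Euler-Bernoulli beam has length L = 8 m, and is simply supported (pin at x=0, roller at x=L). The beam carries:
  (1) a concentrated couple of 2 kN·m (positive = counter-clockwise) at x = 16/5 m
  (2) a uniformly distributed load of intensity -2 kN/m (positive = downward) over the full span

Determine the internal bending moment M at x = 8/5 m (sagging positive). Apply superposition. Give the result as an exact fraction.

M(8/5) = -246/25 kN·m

Load 1 — applied couple M₀=2 kN·m at a=16/5 m (b=L-a=24/5):
  M_1 = M₀x/L  [x≤a] = 2·(8/5)/8 = 2/5 kN·m
Load 2 — uniform load w=-2 kN/m over full span:
  M_2 = wx(L-x)/2 = (-2)·(8/5)·(8-(8/5))/2 = -256/25 kN·m
Superposition: M = Σ M_i = -246/25 kN·m ≈ -9.840000 kN·m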